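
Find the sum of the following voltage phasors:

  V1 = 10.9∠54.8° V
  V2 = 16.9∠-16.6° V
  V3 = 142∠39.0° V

Step 1 — Convert each phasor to rectangular form:
  V1 = 10.9·(cos(54.8°) + j·sin(54.8°)) = 6.283 + j8.907 V
  V2 = 16.9·(cos(-16.6°) + j·sin(-16.6°)) = 16.2 - j4.828 V
  V3 = 142·(cos(39.0°) + j·sin(39.0°)) = 110.4 + j89.36 V
Step 2 — Sum components: V_total = 132.8 + j93.44 V.
Step 3 — Convert to polar: |V_total| = 162.4 V, ∠V_total = 35.1°.

V_total = 162.4∠35.1° V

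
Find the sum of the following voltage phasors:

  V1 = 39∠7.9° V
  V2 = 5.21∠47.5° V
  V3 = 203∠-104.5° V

Step 1 — Convert each phasor to rectangular form:
  V1 = 39·(cos(7.9°) + j·sin(7.9°)) = 38.63 + j5.36 V
  V2 = 5.21·(cos(47.5°) + j·sin(47.5°)) = 3.52 + j3.841 V
  V3 = 203·(cos(-104.5°) + j·sin(-104.5°)) = -50.83 - j196.5 V
Step 2 — Sum components: V_total = -8.677 - j187.3 V.
Step 3 — Convert to polar: |V_total| = 187.5 V, ∠V_total = -92.7°.

V_total = 187.5∠-92.7° V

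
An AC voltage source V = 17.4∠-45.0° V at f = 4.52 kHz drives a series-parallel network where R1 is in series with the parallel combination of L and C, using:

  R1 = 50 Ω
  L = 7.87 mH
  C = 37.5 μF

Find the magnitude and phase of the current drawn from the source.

Step 1 — Angular frequency: ω = 2π·f = 2π·4520 = 2.84e+04 rad/s.
Step 2 — Component impedances:
  R1: Z = R = 50 Ω
  L: Z = jωL = j·2.84e+04·0.00787 = 0 + j223.5 Ω
  C: Z = 1/(jωC) = -j/(ω·C) = 0 - j0.939 Ω
Step 3 — Parallel branch: L || C = 1/(1/L + 1/C) = 0 - j0.9429 Ω.
Step 4 — Series with R1: Z_total = R1 + (L || C) = 50 - j0.9429 Ω = 50.01∠-1.1° Ω.
Step 5 — Source phasor: V = 17.4∠-45.0° V = 12.3 - j12.3 V.
Step 6 — Ohm's law: I = V / Z_total = (12.3 - j12.3) / (50 - j0.9429) = 0.2506 - j0.2413 A.
Step 7 — Convert to polar: |I| = 0.3479 A, ∠I = -43.9°.

I = 0.3479∠-43.9° A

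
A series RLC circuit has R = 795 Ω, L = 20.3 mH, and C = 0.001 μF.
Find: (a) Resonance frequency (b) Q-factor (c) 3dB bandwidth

Step 1 — Resonance: ω₀ = 1/√(LC) = 1/√(0.0203·1e-09) = 2.219e+05 rad/s.
Step 2 — f₀ = ω₀/(2π) = 3.532e+04 Hz.
Step 3 — Series Q: Q = ω₀L/R = 2.219e+05·0.0203/795 = 5.667.
Step 4 — Bandwidth: Δω = ω₀/Q = 3.916e+04 rad/s; BW = Δω/(2π) = 6233 Hz.

(a) f₀ = 3.532e+04 Hz  (b) Q = 5.667  (c) BW = 6233 Hz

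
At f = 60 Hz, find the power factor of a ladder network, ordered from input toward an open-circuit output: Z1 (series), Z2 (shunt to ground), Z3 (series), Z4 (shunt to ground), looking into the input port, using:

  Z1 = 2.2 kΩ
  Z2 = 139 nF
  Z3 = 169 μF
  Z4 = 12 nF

Step 1 — Angular frequency: ω = 2π·f = 2π·60 = 377 rad/s.
Step 2 — Component impedances:
  Z1: Z = R = 2200 Ω
  Z2: Z = 1/(jωC) = -j/(ω·C) = 0 - j1.908e+04 Ω
  Z3: Z = 1/(jωC) = -j/(ω·C) = 0 - j15.7 Ω
  Z4: Z = 1/(jωC) = -j/(ω·C) = 0 - j2.21e+05 Ω
Step 3 — Ladder network (open output): work backward from the far end, alternating series and parallel combinations. Z_in = 2200 - j1.757e+04 Ω = 1.77e+04∠-82.9° Ω.
Step 4 — Power factor: PF = cos(φ) = Re(Z)/|Z| = 2200/1.77e+04 = 0.1243.
Step 5 — Type: Im(Z) = -1.757e+04 ⇒ leading (phase φ = -82.9°).

PF = 0.1243 (leading, φ = -82.9°)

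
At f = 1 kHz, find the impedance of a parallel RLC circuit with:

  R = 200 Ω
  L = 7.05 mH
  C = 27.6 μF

Step 1 — Angular frequency: ω = 2π·f = 2π·1000 = 6283 rad/s.
Step 2 — Component impedances:
  R: Z = R = 200 Ω
  L: Z = jωL = j·6283·0.00705 = 0 + j44.3 Ω
  C: Z = 1/(jωC) = -j/(ω·C) = 0 - j5.766 Ω
Step 3 — Parallel combination: 1/Z_total = 1/R + 1/L + 1/C; Z_total = 0.2195 - j6.622 Ω = 6.626∠-88.1° Ω.

Z = 0.2195 - j6.622 Ω = 6.626∠-88.1° Ω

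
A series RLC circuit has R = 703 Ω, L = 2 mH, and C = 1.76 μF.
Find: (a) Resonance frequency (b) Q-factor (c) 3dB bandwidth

Step 1 — Resonance: ω₀ = 1/√(LC) = 1/√(0.002·1.76e-06) = 1.685e+04 rad/s.
Step 2 — f₀ = ω₀/(2π) = 2683 Hz.
Step 3 — Series Q: Q = ω₀L/R = 1.685e+04·0.002/703 = 0.04795.
Step 4 — Bandwidth: Δω = ω₀/Q = 3.515e+05 rad/s; BW = Δω/(2π) = 5.594e+04 Hz.

(a) f₀ = 2683 Hz  (b) Q = 0.04795  (c) BW = 5.594e+04 Hz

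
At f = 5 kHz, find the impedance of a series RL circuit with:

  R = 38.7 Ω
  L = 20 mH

Step 1 — Angular frequency: ω = 2π·f = 2π·5000 = 3.142e+04 rad/s.
Step 2 — Component impedances:
  R: Z = R = 38.7 Ω
  L: Z = jωL = j·3.142e+04·0.02 = 0 + j628.3 Ω
Step 3 — Series combination: Z_total = R + L = 38.7 + j628.3 Ω = 629.5∠86.5° Ω.

Z = 38.7 + j628.3 Ω = 629.5∠86.5° Ω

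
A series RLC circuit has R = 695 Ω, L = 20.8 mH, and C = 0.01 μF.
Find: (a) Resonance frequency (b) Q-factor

Step 1 — Resonance condition Im(Z)=0 gives ω₀ = 1/√(LC).
Step 2 — ω₀ = 1/√(0.0208·1e-08) = 6.934e+04 rad/s.
Step 3 — f₀ = ω₀/(2π) = 1.104e+04 Hz.
Step 4 — Series Q: Q = ω₀L/R = 6.934e+04·0.0208/695 = 2.075.

(a) f₀ = 1.104e+04 Hz  (b) Q = 2.075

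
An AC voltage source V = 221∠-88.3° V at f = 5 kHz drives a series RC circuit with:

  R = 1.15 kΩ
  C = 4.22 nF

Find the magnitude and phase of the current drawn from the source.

Step 1 — Angular frequency: ω = 2π·f = 2π·5000 = 3.142e+04 rad/s.
Step 2 — Component impedances:
  R: Z = R = 1150 Ω
  C: Z = 1/(jωC) = -j/(ω·C) = 0 - j7543 Ω
Step 3 — Series combination: Z_total = R + C = 1150 - j7543 Ω = 7630∠-81.3° Ω.
Step 4 — Source phasor: V = 221∠-88.3° V = 6.556 - j220.9 V.
Step 5 — Ohm's law: I = V / Z_total = (6.556 - j220.9) / (1150 - j7543) = 0.02875 - j0.003514 A.
Step 6 — Convert to polar: |I| = 0.02896 A, ∠I = -7.0°.

I = 0.02896∠-7.0° A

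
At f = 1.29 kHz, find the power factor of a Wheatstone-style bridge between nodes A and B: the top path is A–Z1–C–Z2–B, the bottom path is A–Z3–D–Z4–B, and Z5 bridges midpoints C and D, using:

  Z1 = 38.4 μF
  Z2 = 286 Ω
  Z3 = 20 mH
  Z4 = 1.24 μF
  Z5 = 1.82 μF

Step 1 — Angular frequency: ω = 2π·f = 2π·1290 = 8105 rad/s.
Step 2 — Component impedances:
  Z1: Z = 1/(jωC) = -j/(ω·C) = 0 - j3.213 Ω
  Z2: Z = R = 286 Ω
  Z3: Z = jωL = j·8105·0.02 = 0 + j162.1 Ω
  Z4: Z = 1/(jωC) = -j/(ω·C) = 0 - j99.5 Ω
  Z5: Z = 1/(jωC) = -j/(ω·C) = 0 - j67.79 Ω
Step 3 — Bridge requires nodal analysis (the Z5 bridge couples midpoints C and D, so the two paths cannot be reduced to a simple series/parallel combination). Setting node B to ground and injecting 1 A at node A, the 3-node admittance system at A, C, D solves to V_A = Z_AB = 107.3 - j144.2 Ω = 179.7∠-53.4° Ω.
Step 4 — Power factor: PF = cos(φ) = Re(Z)/|Z| = 107.25/179.7 = 0.5968.
Step 5 — Type: Im(Z) = -144.2 ⇒ leading (phase φ = -53.4°).

PF = 0.5968 (leading, φ = -53.4°)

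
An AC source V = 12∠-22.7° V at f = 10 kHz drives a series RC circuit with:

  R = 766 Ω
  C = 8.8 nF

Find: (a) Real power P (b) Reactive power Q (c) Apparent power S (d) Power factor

Step 1 — Angular frequency: ω = 2π·f = 2π·1e+04 = 6.283e+04 rad/s.
Step 2 — Component impedances:
  R: Z = R = 766 Ω
  C: Z = 1/(jωC) = -j/(ω·C) = 0 - j1809 Ω
Step 3 — Series combination: Z_total = R + C = 766 - j1809 Ω = 1964∠-67.0° Ω.
Step 4 — Source phasor: V = 12∠-22.7° V = 11.07 - j4.631 V.
Step 5 — Current: I = V / Z = 0.004369 + j0.004271 A = 0.00611∠44.3° A.
Step 6 — Complex power: S = V·I* = 0.02859 - j0.06751 VA.
Step 7 — Real power: P = Re(S) = 0.02859 W.
Step 8 — Reactive power: Q = Im(S) = -0.06751 VAR.
Step 9 — Apparent power: |S| = 0.07332 VA.
Step 10 — Power factor: PF = P/|S| = 0.39 (leading).

(a) P = 0.02859 W  (b) Q = -0.06751 VAR  (c) S = 0.07332 VA  (d) PF = 0.39 (leading)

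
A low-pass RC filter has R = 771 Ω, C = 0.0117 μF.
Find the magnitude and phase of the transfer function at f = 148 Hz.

Step 1 — Angular frequency: ω = 2π·148 = 929.9 rad/s.
Step 2 — Transfer function: H(jω) = 1/(1 + jωRC).
Step 3 — Denominator: 1 + jωRC = 1 + j·929.9·771·1.17e-08 = 1 + j0.008388.
Step 4 — H = 0.9999 - j0.008388.
Step 5 — Magnitude: |H| = 1 (-0.0 dB); phase: φ = -0.5°.

|H| = 1 (-0.0 dB), φ = -0.5°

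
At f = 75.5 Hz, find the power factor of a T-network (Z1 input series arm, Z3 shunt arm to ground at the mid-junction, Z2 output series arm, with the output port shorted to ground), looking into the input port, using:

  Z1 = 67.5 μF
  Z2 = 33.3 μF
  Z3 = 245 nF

Step 1 — Angular frequency: ω = 2π·f = 2π·75.5 = 474.4 rad/s.
Step 2 — Component impedances:
  Z1: Z = 1/(jωC) = -j/(ω·C) = 0 - j31.23 Ω
  Z2: Z = 1/(jωC) = -j/(ω·C) = 0 - j63.3 Ω
  Z3: Z = 1/(jωC) = -j/(ω·C) = 0 - j8604 Ω
Step 3 — With the output port shorted to ground, the output series arm Z2 runs from the junction to ground; the shunt arm Z3 also runs from the junction to ground. They appear in parallel: Z3 || Z2 = 0 - j62.84 Ω.
Step 4 — Series with input arm Z1: Z_in = Z1 + (Z3 || Z2) = 0 - j94.07 Ω = 94.07∠-90.0° Ω.
Step 5 — Power factor: PF = cos(φ) = Re(Z)/|Z| = 0/94.07 = 0.
Step 6 — Type: Im(Z) = -94.07 ⇒ leading (phase φ = -90.0°).

PF = 0 (leading, φ = -90.0°)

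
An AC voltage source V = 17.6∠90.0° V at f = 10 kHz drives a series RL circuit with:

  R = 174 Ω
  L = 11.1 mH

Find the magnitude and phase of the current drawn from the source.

Step 1 — Angular frequency: ω = 2π·f = 2π·1e+04 = 6.283e+04 rad/s.
Step 2 — Component impedances:
  R: Z = R = 174 Ω
  L: Z = jωL = j·6.283e+04·0.0111 = 0 + j697.4 Ω
Step 3 — Series combination: Z_total = R + L = 174 + j697.4 Ω = 718.8∠76.0° Ω.
Step 4 — Source phasor: V = 17.6∠90.0° V = 0 + j17.6 V.
Step 5 — Ohm's law: I = V / Z_total = (0 + j17.6) / (174 + j697.4) = 0.02376 + j0.005927 A.
Step 6 — Convert to polar: |I| = 0.02448 A, ∠I = 14.0°.

I = 0.02448∠14.0° A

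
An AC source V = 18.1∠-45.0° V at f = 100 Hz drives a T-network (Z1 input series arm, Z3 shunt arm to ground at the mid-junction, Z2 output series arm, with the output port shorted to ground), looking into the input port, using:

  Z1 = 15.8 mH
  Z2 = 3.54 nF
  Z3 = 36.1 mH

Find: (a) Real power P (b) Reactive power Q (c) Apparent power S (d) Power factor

Step 1 — Angular frequency: ω = 2π·f = 2π·100 = 628.3 rad/s.
Step 2 — Component impedances:
  Z1: Z = jωL = j·628.3·0.0158 = 0 + j9.927 Ω
  Z2: Z = 1/(jωC) = -j/(ω·C) = 0 - j4.496e+05 Ω
  Z3: Z = jωL = j·628.3·0.0361 = 0 + j22.68 Ω
Step 3 — With the output port shorted to ground, the output series arm Z2 runs from the junction to ground; the shunt arm Z3 also runs from the junction to ground. They appear in parallel: Z3 || Z2 = 0 + j22.68 Ω.
Step 4 — Series with input arm Z1: Z_in = Z1 + (Z3 || Z2) = 0 + j32.61 Ω = 32.61∠90.0° Ω.
Step 5 — Source phasor: V = 18.1∠-45.0° V = 12.8 - j12.8 V.
Step 6 — Current: I = V / Z = -0.3925 - j0.3925 A = 0.555∠-135.0° A.
Step 7 — Complex power: S = V·I* = 0 + j10.05 VA.
Step 8 — Real power: P = Re(S) = 0 W.
Step 9 — Reactive power: Q = Im(S) = 10.05 VAR.
Step 10 — Apparent power: |S| = 10.05 VA.
Step 11 — Power factor: PF = P/|S| = 0 (lagging).

(a) P = 0 W  (b) Q = 10.05 VAR  (c) S = 10.05 VA  (d) PF = 0 (lagging)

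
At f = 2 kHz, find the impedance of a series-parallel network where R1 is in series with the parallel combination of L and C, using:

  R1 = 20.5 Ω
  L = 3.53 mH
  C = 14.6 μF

Step 1 — Angular frequency: ω = 2π·f = 2π·2000 = 1.257e+04 rad/s.
Step 2 — Component impedances:
  R1: Z = R = 20.5 Ω
  L: Z = jωL = j·1.257e+04·0.00353 = 0 + j44.36 Ω
  C: Z = 1/(jωC) = -j/(ω·C) = 0 - j5.451 Ω
Step 3 — Parallel branch: L || C = 1/(1/L + 1/C) = 0 - j6.214 Ω.
Step 4 — Series with R1: Z_total = R1 + (L || C) = 20.5 - j6.214 Ω = 21.42∠-16.9° Ω.

Z = 20.5 - j6.214 Ω = 21.42∠-16.9° Ω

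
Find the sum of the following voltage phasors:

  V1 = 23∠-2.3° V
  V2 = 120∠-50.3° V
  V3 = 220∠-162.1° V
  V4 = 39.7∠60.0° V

Step 1 — Convert each phasor to rectangular form:
  V1 = 23·(cos(-2.3°) + j·sin(-2.3°)) = 22.98 - j0.923 V
  V2 = 120·(cos(-50.3°) + j·sin(-50.3°)) = 76.65 - j92.33 V
  V3 = 220·(cos(-162.1°) + j·sin(-162.1°)) = -209.4 - j67.62 V
  V4 = 39.7·(cos(60.0°) + j·sin(60.0°)) = 19.85 + j34.38 V
Step 2 — Sum components: V_total = -89.87 - j126.5 V.
Step 3 — Convert to polar: |V_total| = 155.2 V, ∠V_total = -125.4°.

V_total = 155.2∠-125.4° V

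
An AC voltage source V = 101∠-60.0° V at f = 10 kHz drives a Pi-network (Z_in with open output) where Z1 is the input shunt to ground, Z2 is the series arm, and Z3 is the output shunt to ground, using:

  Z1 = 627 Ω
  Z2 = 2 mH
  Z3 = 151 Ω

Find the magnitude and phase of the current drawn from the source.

Step 1 — Angular frequency: ω = 2π·f = 2π·1e+04 = 6.283e+04 rad/s.
Step 2 — Component impedances:
  Z1: Z = R = 627 Ω
  Z2: Z = jωL = j·6.283e+04·0.002 = 0 + j125.7 Ω
  Z3: Z = R = 151 Ω
Step 3 — With open output, the series arm Z2 and the output shunt Z3 appear in series to ground: Z2 + Z3 = 151 + j125.7 Ω.
Step 4 — Parallel with input shunt Z1: Z_in = Z1 || (Z2 + Z3) = 134.5 + j79.54 Ω = 156.3∠30.6° Ω.
Step 5 — Source phasor: V = 101∠-60.0° V = 50.5 - j87.47 V.
Step 6 — Ohm's law: I = V / Z_total = (50.5 - j87.47) / (134.5 + j79.54) = -0.00668 - j0.6462 A.
Step 7 — Convert to polar: |I| = 0.6462 A, ∠I = -90.6°.

I = 0.6462∠-90.6° A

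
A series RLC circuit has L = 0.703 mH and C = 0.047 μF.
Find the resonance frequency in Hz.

Step 1 — Resonance condition Im(Z)=0 gives ω₀ = 1/√(LC).
Step 2 — ω₀ = 1/√(0.000703·4.7e-08) = 1.74e+05 rad/s.
Step 3 — f₀ = ω₀/(2π) = 2.769e+04 Hz.

f₀ = 2.769e+04 Hz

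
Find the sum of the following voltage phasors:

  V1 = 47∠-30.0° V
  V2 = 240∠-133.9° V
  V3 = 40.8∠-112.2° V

Step 1 — Convert each phasor to rectangular form:
  V1 = 47·(cos(-30.0°) + j·sin(-30.0°)) = 40.7 - j23.5 V
  V2 = 240·(cos(-133.9°) + j·sin(-133.9°)) = -166.4 - j172.9 V
  V3 = 40.8·(cos(-112.2°) + j·sin(-112.2°)) = -15.42 - j37.78 V
Step 2 — Sum components: V_total = -141.1 - j234.2 V.
Step 3 — Convert to polar: |V_total| = 273.4 V, ∠V_total = -121.1°.

V_total = 273.4∠-121.1° V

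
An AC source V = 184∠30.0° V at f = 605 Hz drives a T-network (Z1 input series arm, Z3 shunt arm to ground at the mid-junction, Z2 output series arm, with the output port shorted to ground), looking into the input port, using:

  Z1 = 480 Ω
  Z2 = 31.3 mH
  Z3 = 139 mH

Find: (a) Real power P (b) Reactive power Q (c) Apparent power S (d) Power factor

Step 1 — Angular frequency: ω = 2π·f = 2π·605 = 3801 rad/s.
Step 2 — Component impedances:
  Z1: Z = R = 480 Ω
  Z2: Z = jωL = j·3801·0.0313 = 0 + j119 Ω
  Z3: Z = jωL = j·3801·0.139 = 0 + j528.4 Ω
Step 3 — With the output port shorted to ground, the output series arm Z2 runs from the junction to ground; the shunt arm Z3 also runs from the junction to ground. They appear in parallel: Z3 || Z2 = 0 + j97.11 Ω.
Step 4 — Series with input arm Z1: Z_in = Z1 + (Z3 || Z2) = 480 + j97.11 Ω = 489.7∠11.4° Ω.
Step 5 — Source phasor: V = 184∠30.0° V = 159.3 + j92 V.
Step 6 — Current: I = V / Z = 0.3562 + j0.1196 A = 0.3757∠18.6° A.
Step 7 — Complex power: S = V·I* = 67.76 + j13.71 VA.
Step 8 — Real power: P = Re(S) = 67.76 W.
Step 9 — Reactive power: Q = Im(S) = 13.71 VAR.
Step 10 — Apparent power: |S| = 69.13 VA.
Step 11 — Power factor: PF = P/|S| = 0.9801 (lagging).

(a) P = 67.76 W  (b) Q = 13.71 VAR  (c) S = 69.13 VA  (d) PF = 0.9801 (lagging)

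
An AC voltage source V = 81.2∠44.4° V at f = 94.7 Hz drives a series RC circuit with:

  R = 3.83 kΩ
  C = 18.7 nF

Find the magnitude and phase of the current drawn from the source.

Step 1 — Angular frequency: ω = 2π·f = 2π·94.7 = 595 rad/s.
Step 2 — Component impedances:
  R: Z = R = 3830 Ω
  C: Z = 1/(jωC) = -j/(ω·C) = 0 - j8.987e+04 Ω
Step 3 — Series combination: Z_total = R + C = 3830 - j8.987e+04 Ω = 8.995e+04∠-87.6° Ω.
Step 4 — Source phasor: V = 81.2∠44.4° V = 58.02 + j56.81 V.
Step 5 — Ohm's law: I = V / Z_total = (58.02 + j56.81) / (3830 - j8.987e+04) = -0.0006035 + j0.0006712 A.
Step 6 — Convert to polar: |I| = 0.0009027 A, ∠I = 132.0°.

I = 0.0009027∠132.0° A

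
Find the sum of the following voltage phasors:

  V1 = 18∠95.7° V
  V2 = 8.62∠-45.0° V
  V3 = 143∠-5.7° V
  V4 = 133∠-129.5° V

Step 1 — Convert each phasor to rectangular form:
  V1 = 18·(cos(95.7°) + j·sin(95.7°)) = -1.788 + j17.91 V
  V2 = 8.62·(cos(-45.0°) + j·sin(-45.0°)) = 6.095 - j6.095 V
  V3 = 143·(cos(-5.7°) + j·sin(-5.7°)) = 142.3 - j14.2 V
  V4 = 133·(cos(-129.5°) + j·sin(-129.5°)) = -84.6 - j102.6 V
Step 2 — Sum components: V_total = 62 - j105 V.
Step 3 — Convert to polar: |V_total| = 122 V, ∠V_total = -59.4°.

V_total = 122∠-59.4° V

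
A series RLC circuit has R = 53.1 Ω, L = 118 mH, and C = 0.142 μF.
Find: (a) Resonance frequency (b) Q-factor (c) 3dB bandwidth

Step 1 — Resonance: ω₀ = 1/√(LC) = 1/√(0.118·1.42e-07) = 7725 rad/s.
Step 2 — f₀ = ω₀/(2π) = 1230 Hz.
Step 3 — Series Q: Q = ω₀L/R = 7725·0.118/53.1 = 17.17.
Step 4 — Bandwidth: Δω = ω₀/Q = 450 rad/s; BW = Δω/(2π) = 71.62 Hz.

(a) f₀ = 1230 Hz  (b) Q = 17.17  (c) BW = 71.62 Hz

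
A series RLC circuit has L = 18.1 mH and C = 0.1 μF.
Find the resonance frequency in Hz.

Step 1 — Resonance condition Im(Z)=0 gives ω₀ = 1/√(LC).
Step 2 — ω₀ = 1/√(0.0181·1e-07) = 2.351e+04 rad/s.
Step 3 — f₀ = ω₀/(2π) = 3741 Hz.

f₀ = 3741 Hz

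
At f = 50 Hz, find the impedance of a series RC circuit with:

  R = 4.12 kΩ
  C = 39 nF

Step 1 — Angular frequency: ω = 2π·f = 2π·50 = 314.2 rad/s.
Step 2 — Component impedances:
  R: Z = R = 4120 Ω
  C: Z = 1/(jωC) = -j/(ω·C) = 0 - j8.162e+04 Ω
Step 3 — Series combination: Z_total = R + C = 4120 - j8.162e+04 Ω = 8.172e+04∠-87.1° Ω.

Z = 4120 - j8.162e+04 Ω = 8.172e+04∠-87.1° Ω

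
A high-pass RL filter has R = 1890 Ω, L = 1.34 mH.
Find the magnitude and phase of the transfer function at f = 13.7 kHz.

Step 1 — Angular frequency: ω = 2π·1.37e+04 = 8.608e+04 rad/s.
Step 2 — Transfer function: H(jω) = jωL/(R + jωL).
Step 3 — Numerator jωL = j·115.3; denominator R + jωL = 1890 + j115.3.
Step 4 — H = 0.003711 + j0.0608.
Step 5 — Magnitude: |H| = 0.06092 (-24.3 dB); phase: φ = 86.5°.

|H| = 0.06092 (-24.3 dB), φ = 86.5°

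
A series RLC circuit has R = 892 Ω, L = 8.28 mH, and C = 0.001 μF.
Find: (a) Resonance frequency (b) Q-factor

Step 1 — Resonance condition Im(Z)=0 gives ω₀ = 1/√(LC).
Step 2 — ω₀ = 1/√(0.00828·1e-09) = 3.475e+05 rad/s.
Step 3 — f₀ = ω₀/(2π) = 5.531e+04 Hz.
Step 4 — Series Q: Q = ω₀L/R = 3.475e+05·0.00828/892 = 3.226.

(a) f₀ = 5.531e+04 Hz  (b) Q = 3.226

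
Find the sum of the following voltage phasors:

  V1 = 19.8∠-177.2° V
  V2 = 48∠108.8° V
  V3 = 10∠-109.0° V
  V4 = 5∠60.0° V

Step 1 — Convert each phasor to rectangular form:
  V1 = 19.8·(cos(-177.2°) + j·sin(-177.2°)) = -19.78 - j0.9672 V
  V2 = 48·(cos(108.8°) + j·sin(108.8°)) = -15.47 + j45.44 V
  V3 = 10·(cos(-109.0°) + j·sin(-109.0°)) = -3.256 - j9.455 V
  V4 = 5·(cos(60.0°) + j·sin(60.0°)) = 2.5 + j4.33 V
Step 2 — Sum components: V_total = -36 + j39.35 V.
Step 3 — Convert to polar: |V_total| = 53.33 V, ∠V_total = 132.5°.

V_total = 53.33∠132.5° V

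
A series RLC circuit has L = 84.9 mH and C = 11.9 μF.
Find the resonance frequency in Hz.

Step 1 — Resonance condition Im(Z)=0 gives ω₀ = 1/√(LC).
Step 2 — ω₀ = 1/√(0.0849·1.19e-05) = 994.9 rad/s.
Step 3 — f₀ = ω₀/(2π) = 158.3 Hz.

f₀ = 158.3 Hz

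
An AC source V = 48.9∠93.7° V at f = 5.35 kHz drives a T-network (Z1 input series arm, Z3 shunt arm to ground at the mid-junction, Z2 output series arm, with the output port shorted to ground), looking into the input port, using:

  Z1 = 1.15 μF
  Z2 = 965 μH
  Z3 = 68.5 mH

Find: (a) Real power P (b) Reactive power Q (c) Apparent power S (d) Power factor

Step 1 — Angular frequency: ω = 2π·f = 2π·5350 = 3.362e+04 rad/s.
Step 2 — Component impedances:
  Z1: Z = 1/(jωC) = -j/(ω·C) = 0 - j25.87 Ω
  Z2: Z = jωL = j·3.362e+04·0.000965 = 0 + j32.44 Ω
  Z3: Z = jωL = j·3.362e+04·0.0685 = 0 + j2303 Ω
Step 3 — With the output port shorted to ground, the output series arm Z2 runs from the junction to ground; the shunt arm Z3 also runs from the junction to ground. They appear in parallel: Z3 || Z2 = 0 + j31.99 Ω.
Step 4 — Series with input arm Z1: Z_in = Z1 + (Z3 || Z2) = 0 + j6.12 Ω = 6.12∠90.0° Ω.
Step 5 — Source phasor: V = 48.9∠93.7° V = -3.156 + j48.8 V.
Step 6 — Current: I = V / Z = 7.974 + j0.5157 A = 7.991∠3.7° A.
Step 7 — Complex power: S = V·I* = 0 + j390.7 VA.
Step 8 — Real power: P = Re(S) = 0 W.
Step 9 — Reactive power: Q = Im(S) = 390.7 VAR.
Step 10 — Apparent power: |S| = 390.7 VA.
Step 11 — Power factor: PF = P/|S| = 0 (lagging).

(a) P = 0 W  (b) Q = 390.7 VAR  (c) S = 390.7 VA  (d) PF = 0 (lagging)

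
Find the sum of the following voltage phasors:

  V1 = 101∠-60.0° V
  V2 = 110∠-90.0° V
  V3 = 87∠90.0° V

Step 1 — Convert each phasor to rectangular form:
  V1 = 101·(cos(-60.0°) + j·sin(-60.0°)) = 50.5 - j87.47 V
  V2 = 110·(cos(-90.0°) + j·sin(-90.0°)) = 0 - j110 V
  V3 = 87·(cos(90.0°) + j·sin(90.0°)) = 0 + j87 V
Step 2 — Sum components: V_total = 50.5 - j110.5 V.
Step 3 — Convert to polar: |V_total| = 121.5 V, ∠V_total = -65.4°.

V_total = 121.5∠-65.4° V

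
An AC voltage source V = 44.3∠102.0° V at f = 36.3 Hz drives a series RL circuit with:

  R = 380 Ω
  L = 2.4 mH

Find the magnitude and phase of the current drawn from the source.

Step 1 — Angular frequency: ω = 2π·f = 2π·36.3 = 228.1 rad/s.
Step 2 — Component impedances:
  R: Z = R = 380 Ω
  L: Z = jωL = j·228.1·0.0024 = 0 + j0.5474 Ω
Step 3 — Series combination: Z_total = R + L = 380 + j0.5474 Ω = 380∠0.1° Ω.
Step 4 — Source phasor: V = 44.3∠102.0° V = -9.21 + j43.33 V.
Step 5 — Ohm's law: I = V / Z_total = (-9.21 + j43.33) / (380 + j0.5474) = -0.02407 + j0.1141 A.
Step 6 — Convert to polar: |I| = 0.1166 A, ∠I = 101.9°.

I = 0.1166∠101.9° A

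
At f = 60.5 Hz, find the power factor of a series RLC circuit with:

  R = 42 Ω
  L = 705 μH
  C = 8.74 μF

Step 1 — Angular frequency: ω = 2π·f = 2π·60.5 = 380.1 rad/s.
Step 2 — Component impedances:
  R: Z = R = 42 Ω
  L: Z = jωL = j·380.1·0.000705 = 0 + j0.268 Ω
  C: Z = 1/(jωC) = -j/(ω·C) = 0 - j301 Ω
Step 3 — Series combination: Z_total = R + L + C = 42 - j300.7 Ω = 303.6∠-82.0° Ω.
Step 4 — Power factor: PF = cos(φ) = Re(Z)/|Z| = 42/303.6 = 0.1383.
Step 5 — Type: Im(Z) = -300.7 ⇒ leading (phase φ = -82.0°).

PF = 0.1383 (leading, φ = -82.0°)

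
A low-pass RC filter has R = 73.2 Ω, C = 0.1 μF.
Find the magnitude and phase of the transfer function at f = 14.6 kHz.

Step 1 — Angular frequency: ω = 2π·1.46e+04 = 9.173e+04 rad/s.
Step 2 — Transfer function: H(jω) = 1/(1 + jωRC).
Step 3 — Denominator: 1 + jωRC = 1 + j·9.173e+04·73.2·1e-07 = 1 + j0.6715.
Step 4 — H = 0.6892 - j0.4628.
Step 5 — Magnitude: |H| = 0.8302 (-1.6 dB); phase: φ = -33.9°.

|H| = 0.8302 (-1.6 dB), φ = -33.9°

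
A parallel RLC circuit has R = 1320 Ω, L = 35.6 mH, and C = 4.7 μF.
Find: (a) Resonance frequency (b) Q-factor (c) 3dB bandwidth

Step 1 — Resonance: ω₀ = 1/√(LC) = 1/√(0.0356·4.7e-06) = 2445 rad/s.
Step 2 — f₀ = ω₀/(2π) = 389.1 Hz.
Step 3 — Parallel Q: Q = R/(ω₀L) = 1320/(2445·0.0356) = 15.17.
Step 4 — Bandwidth: Δω = ω₀/Q = 161.2 rad/s; BW = Δω/(2π) = 25.65 Hz.

(a) f₀ = 389.1 Hz  (b) Q = 15.17  (c) BW = 25.65 Hz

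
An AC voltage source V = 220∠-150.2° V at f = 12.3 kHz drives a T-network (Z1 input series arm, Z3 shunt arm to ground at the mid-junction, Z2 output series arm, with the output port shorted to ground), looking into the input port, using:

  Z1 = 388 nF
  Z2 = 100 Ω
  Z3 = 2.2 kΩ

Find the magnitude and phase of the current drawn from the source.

Step 1 — Angular frequency: ω = 2π·f = 2π·1.23e+04 = 7.728e+04 rad/s.
Step 2 — Component impedances:
  Z1: Z = 1/(jωC) = -j/(ω·C) = 0 - j33.35 Ω
  Z2: Z = R = 100 Ω
  Z3: Z = R = 2200 Ω
Step 3 — With the output port shorted to ground, the output series arm Z2 runs from the junction to ground; the shunt arm Z3 also runs from the junction to ground. They appear in parallel: Z3 || Z2 = 95.65 Ω.
Step 4 — Series with input arm Z1: Z_in = Z1 + (Z3 || Z2) = 95.65 - j33.35 Ω = 101.3∠-19.2° Ω.
Step 5 — Source phasor: V = 220∠-150.2° V = -190.9 - j109.3 V.
Step 6 — Ohm's law: I = V / Z_total = (-190.9 - j109.3) / (95.65 - j33.35) = -1.424 - j1.64 A.
Step 7 — Convert to polar: |I| = 2.172 A, ∠I = -131.0°.

I = 2.172∠-131.0° A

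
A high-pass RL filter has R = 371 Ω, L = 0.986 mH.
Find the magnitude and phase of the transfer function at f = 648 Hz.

Step 1 — Angular frequency: ω = 2π·648 = 4072 rad/s.
Step 2 — Transfer function: H(jω) = jωL/(R + jωL).
Step 3 — Numerator jωL = j·4.015; denominator R + jωL = 371 + j4.015.
Step 4 — H = 0.0001171 + j0.01082.
Step 5 — Magnitude: |H| = 0.01082 (-39.3 dB); phase: φ = 89.4°.

|H| = 0.01082 (-39.3 dB), φ = 89.4°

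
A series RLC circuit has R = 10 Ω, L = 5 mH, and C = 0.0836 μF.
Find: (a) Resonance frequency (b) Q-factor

Step 1 — Resonance condition Im(Z)=0 gives ω₀ = 1/√(LC).
Step 2 — ω₀ = 1/√(0.005·8.36e-08) = 4.891e+04 rad/s.
Step 3 — f₀ = ω₀/(2π) = 7785 Hz.
Step 4 — Series Q: Q = ω₀L/R = 4.891e+04·0.005/10 = 24.46.

(a) f₀ = 7785 Hz  (b) Q = 24.46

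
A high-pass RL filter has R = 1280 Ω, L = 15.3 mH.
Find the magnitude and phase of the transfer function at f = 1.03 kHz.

Step 1 — Angular frequency: ω = 2π·1030 = 6472 rad/s.
Step 2 — Transfer function: H(jω) = jωL/(R + jωL).
Step 3 — Numerator jωL = j·99.02; denominator R + jωL = 1280 + j99.02.
Step 4 — H = 0.005948 + j0.0769.
Step 5 — Magnitude: |H| = 0.07713 (-22.3 dB); phase: φ = 85.6°.

|H| = 0.07713 (-22.3 dB), φ = 85.6°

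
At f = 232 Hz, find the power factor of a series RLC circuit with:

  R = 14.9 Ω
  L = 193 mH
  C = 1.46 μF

Step 1 — Angular frequency: ω = 2π·f = 2π·232 = 1458 rad/s.
Step 2 — Component impedances:
  R: Z = R = 14.9 Ω
  L: Z = jωL = j·1458·0.193 = 0 + j281.3 Ω
  C: Z = 1/(jωC) = -j/(ω·C) = 0 - j469.9 Ω
Step 3 — Series combination: Z_total = R + L + C = 14.9 - j188.5 Ω = 189.1∠-85.5° Ω.
Step 4 — Power factor: PF = cos(φ) = Re(Z)/|Z| = 14.9/189.124 = 0.07878.
Step 5 — Type: Im(Z) = -188.5 ⇒ leading (phase φ = -85.5°).

PF = 0.07878 (leading, φ = -85.5°)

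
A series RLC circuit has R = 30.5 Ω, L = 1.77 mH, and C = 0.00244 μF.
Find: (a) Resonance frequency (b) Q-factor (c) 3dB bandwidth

Step 1 — Resonance condition Im(Z)=0 gives ω₀ = 1/√(LC).
Step 2 — ω₀ = 1/√(0.00177·2.44e-09) = 4.812e+05 rad/s.
Step 3 — f₀ = ω₀/(2π) = 7.658e+04 Hz.
Step 4 — Series Q: Q = ω₀L/R = 4.812e+05·0.00177/30.5 = 27.92.
Step 5 — 3dB bandwidth: Δω = ω₀/Q = 1.723e+04 rad/s; BW = Δω/(2π) = 2743 Hz.

(a) f₀ = 7.658e+04 Hz  (b) Q = 27.92  (c) BW = 2743 Hz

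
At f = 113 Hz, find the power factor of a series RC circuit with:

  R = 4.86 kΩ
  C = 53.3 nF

Step 1 — Angular frequency: ω = 2π·f = 2π·113 = 710 rad/s.
Step 2 — Component impedances:
  R: Z = R = 4860 Ω
  C: Z = 1/(jωC) = -j/(ω·C) = 0 - j2.642e+04 Ω
Step 3 — Series combination: Z_total = R + C = 4860 - j2.642e+04 Ω = 2.687e+04∠-79.6° Ω.
Step 4 — Power factor: PF = cos(φ) = Re(Z)/|Z| = 4860/2.687e+04 = 0.1809.
Step 5 — Type: Im(Z) = -2.642e+04 ⇒ leading (phase φ = -79.6°).

PF = 0.1809 (leading, φ = -79.6°)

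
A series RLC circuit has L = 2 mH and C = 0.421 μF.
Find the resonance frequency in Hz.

Step 1 — Resonance condition Im(Z)=0 gives ω₀ = 1/√(LC).
Step 2 — ω₀ = 1/√(0.002·4.21e-07) = 3.446e+04 rad/s.
Step 3 — f₀ = ω₀/(2π) = 5485 Hz.

f₀ = 5485 Hz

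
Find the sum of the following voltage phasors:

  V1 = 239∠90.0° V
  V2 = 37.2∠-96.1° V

Step 1 — Convert each phasor to rectangular form:
  V1 = 239·(cos(90.0°) + j·sin(90.0°)) = 0 + j239 V
  V2 = 37.2·(cos(-96.1°) + j·sin(-96.1°)) = -3.953 - j36.99 V
Step 2 — Sum components: V_total = -3.953 + j202 V.
Step 3 — Convert to polar: |V_total| = 202 V, ∠V_total = 91.1°.

V_total = 202∠91.1° V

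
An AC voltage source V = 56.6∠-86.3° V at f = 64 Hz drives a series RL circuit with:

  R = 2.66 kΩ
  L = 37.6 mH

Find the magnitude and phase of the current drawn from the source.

Step 1 — Angular frequency: ω = 2π·f = 2π·64 = 402.1 rad/s.
Step 2 — Component impedances:
  R: Z = R = 2660 Ω
  L: Z = jωL = j·402.1·0.0376 = 0 + j15.12 Ω
Step 3 — Series combination: Z_total = R + L = 2660 + j15.12 Ω = 2660∠0.3° Ω.
Step 4 — Source phasor: V = 56.6∠-86.3° V = 3.653 - j56.48 V.
Step 5 — Ohm's law: I = V / Z_total = (3.653 - j56.48) / (2660 + j15.12) = 0.001252 - j0.02124 A.
Step 6 — Convert to polar: |I| = 0.02128 A, ∠I = -86.6°.

I = 0.02128∠-86.6° A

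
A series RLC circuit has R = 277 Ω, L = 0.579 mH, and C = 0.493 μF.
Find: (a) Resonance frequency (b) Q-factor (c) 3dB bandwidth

Step 1 — Resonance: ω₀ = 1/√(LC) = 1/√(0.000579·4.93e-07) = 5.919e+04 rad/s.
Step 2 — f₀ = ω₀/(2π) = 9420 Hz.
Step 3 — Series Q: Q = ω₀L/R = 5.919e+04·0.000579/277 = 0.1237.
Step 4 — Bandwidth: Δω = ω₀/Q = 4.784e+05 rad/s; BW = Δω/(2π) = 7.614e+04 Hz.

(a) f₀ = 9420 Hz  (b) Q = 0.1237  (c) BW = 7.614e+04 Hz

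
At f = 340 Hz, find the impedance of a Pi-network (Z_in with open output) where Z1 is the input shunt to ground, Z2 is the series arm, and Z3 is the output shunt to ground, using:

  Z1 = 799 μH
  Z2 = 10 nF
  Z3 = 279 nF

Step 1 — Angular frequency: ω = 2π·f = 2π·340 = 2136 rad/s.
Step 2 — Component impedances:
  Z1: Z = jωL = j·2136·0.000799 = 0 + j1.707 Ω
  Z2: Z = 1/(jωC) = -j/(ω·C) = 0 - j4.681e+04 Ω
  Z3: Z = 1/(jωC) = -j/(ω·C) = 0 - j1678 Ω
Step 3 — With open output, the series arm Z2 and the output shunt Z3 appear in series to ground: Z2 + Z3 = 0 - j4.849e+04 Ω.
Step 4 — Parallel with input shunt Z1: Z_in = Z1 || (Z2 + Z3) = 0 + j1.707 Ω = 1.707∠90.0° Ω.

Z = 0 + j1.707 Ω = 1.707∠90.0° Ω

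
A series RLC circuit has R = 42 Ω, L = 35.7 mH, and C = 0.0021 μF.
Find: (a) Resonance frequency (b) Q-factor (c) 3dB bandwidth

Step 1 — Resonance: ω₀ = 1/√(LC) = 1/√(0.0357·2.1e-09) = 1.155e+05 rad/s.
Step 2 — f₀ = ω₀/(2π) = 1.838e+04 Hz.
Step 3 — Series Q: Q = ω₀L/R = 1.155e+05·0.0357/42 = 98.17.
Step 4 — Bandwidth: Δω = ω₀/Q = 1176 rad/s; BW = Δω/(2π) = 187.2 Hz.

(a) f₀ = 1.838e+04 Hz  (b) Q = 98.17  (c) BW = 187.2 Hz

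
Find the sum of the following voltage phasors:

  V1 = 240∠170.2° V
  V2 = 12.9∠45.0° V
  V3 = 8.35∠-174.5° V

Step 1 — Convert each phasor to rectangular form:
  V1 = 240·(cos(170.2°) + j·sin(170.2°)) = -236.5 + j40.85 V
  V2 = 12.9·(cos(45.0°) + j·sin(45.0°)) = 9.122 + j9.122 V
  V3 = 8.35·(cos(-174.5°) + j·sin(-174.5°)) = -8.312 - j0.8003 V
Step 2 — Sum components: V_total = -235.7 + j49.17 V.
Step 3 — Convert to polar: |V_total| = 240.8 V, ∠V_total = 168.2°.

V_total = 240.8∠168.2° V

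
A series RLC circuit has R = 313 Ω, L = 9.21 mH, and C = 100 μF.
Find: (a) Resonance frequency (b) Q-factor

Step 1 — Resonance condition Im(Z)=0 gives ω₀ = 1/√(LC).
Step 2 — ω₀ = 1/√(0.00921·0.0001) = 1042 rad/s.
Step 3 — f₀ = ω₀/(2π) = 165.8 Hz.
Step 4 — Series Q: Q = ω₀L/R = 1042·0.00921/313 = 0.03066.

(a) f₀ = 165.8 Hz  (b) Q = 0.03066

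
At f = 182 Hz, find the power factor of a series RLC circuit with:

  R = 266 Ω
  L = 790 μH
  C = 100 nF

Step 1 — Angular frequency: ω = 2π·f = 2π·182 = 1144 rad/s.
Step 2 — Component impedances:
  R: Z = R = 266 Ω
  L: Z = jωL = j·1144·0.00079 = 0 + j0.9034 Ω
  C: Z = 1/(jωC) = -j/(ω·C) = 0 - j8745 Ω
Step 3 — Series combination: Z_total = R + L + C = 266 - j8744 Ω = 8748∠-88.3° Ω.
Step 4 — Power factor: PF = cos(φ) = Re(Z)/|Z| = 266/8748 = 0.03041.
Step 5 — Type: Im(Z) = -8744 ⇒ leading (phase φ = -88.3°).

PF = 0.03041 (leading, φ = -88.3°)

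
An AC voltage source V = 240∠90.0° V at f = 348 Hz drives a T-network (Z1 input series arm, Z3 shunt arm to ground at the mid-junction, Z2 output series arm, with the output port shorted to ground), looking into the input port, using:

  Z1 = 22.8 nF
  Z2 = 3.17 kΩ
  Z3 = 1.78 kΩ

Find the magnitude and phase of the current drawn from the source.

Step 1 — Angular frequency: ω = 2π·f = 2π·348 = 2187 rad/s.
Step 2 — Component impedances:
  Z1: Z = 1/(jωC) = -j/(ω·C) = 0 - j2.006e+04 Ω
  Z2: Z = R = 3170 Ω
  Z3: Z = R = 1780 Ω
Step 3 — With the output port shorted to ground, the output series arm Z2 runs from the junction to ground; the shunt arm Z3 also runs from the junction to ground. They appear in parallel: Z3 || Z2 = 1140 Ω.
Step 4 — Series with input arm Z1: Z_in = Z1 + (Z3 || Z2) = 1140 - j2.006e+04 Ω = 2.009e+04∠-86.7° Ω.
Step 5 — Source phasor: V = 240∠90.0° V = 0 + j240 V.
Step 6 — Ohm's law: I = V / Z_total = (0 + j240) / (1140 - j2.006e+04) = -0.01193 + j0.0006778 A.
Step 7 — Convert to polar: |I| = 0.01195 A, ∠I = 176.7°.

I = 0.01195∠176.7° A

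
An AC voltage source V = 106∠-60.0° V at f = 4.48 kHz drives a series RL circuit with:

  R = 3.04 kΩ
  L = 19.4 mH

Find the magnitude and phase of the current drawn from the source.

Step 1 — Angular frequency: ω = 2π·f = 2π·4480 = 2.815e+04 rad/s.
Step 2 — Component impedances:
  R: Z = R = 3040 Ω
  L: Z = jωL = j·2.815e+04·0.0194 = 0 + j546.1 Ω
Step 3 — Series combination: Z_total = R + L = 3040 + j546.1 Ω = 3089∠10.2° Ω.
Step 4 — Source phasor: V = 106∠-60.0° V = 53 - j91.8 V.
Step 5 — Ohm's law: I = V / Z_total = (53 - j91.8) / (3040 + j546.1) = 0.01163 - j0.03229 A.
Step 6 — Convert to polar: |I| = 0.03432 A, ∠I = -70.2°.

I = 0.03432∠-70.2° A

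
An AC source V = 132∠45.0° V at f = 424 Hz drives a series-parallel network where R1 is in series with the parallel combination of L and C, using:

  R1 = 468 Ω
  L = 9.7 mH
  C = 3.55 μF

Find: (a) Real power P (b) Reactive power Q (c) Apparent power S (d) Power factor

Step 1 — Angular frequency: ω = 2π·f = 2π·424 = 2664 rad/s.
Step 2 — Component impedances:
  R1: Z = R = 468 Ω
  L: Z = jωL = j·2664·0.0097 = 0 + j25.84 Ω
  C: Z = 1/(jωC) = -j/(ω·C) = 0 - j105.7 Ω
Step 3 — Parallel branch: L || C = 1/(1/L + 1/C) = 0 + j34.2 Ω.
Step 4 — Series with R1: Z_total = R1 + (L || C) = 468 + j34.2 Ω = 469.2∠4.2° Ω.
Step 5 — Source phasor: V = 132∠45.0° V = 93.34 + j93.34 V.
Step 6 — Current: I = V / Z = 0.2129 + j0.1839 A = 0.2813∠40.8° A.
Step 7 — Complex power: S = V·I* = 37.03 + j2.706 VA.
Step 8 — Real power: P = Re(S) = 37.03 W.
Step 9 — Reactive power: Q = Im(S) = 2.706 VAR.
Step 10 — Apparent power: |S| = 37.13 VA.
Step 11 — Power factor: PF = P/|S| = 0.9973 (lagging).

(a) P = 37.03 W  (b) Q = 2.706 VAR  (c) S = 37.13 VA  (d) PF = 0.9973 (lagging)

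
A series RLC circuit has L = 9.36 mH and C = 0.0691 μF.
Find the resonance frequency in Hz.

Step 1 — Resonance condition Im(Z)=0 gives ω₀ = 1/√(LC).
Step 2 — ω₀ = 1/√(0.00936·6.91e-08) = 3.932e+04 rad/s.
Step 3 — f₀ = ω₀/(2π) = 6258 Hz.

f₀ = 6258 Hz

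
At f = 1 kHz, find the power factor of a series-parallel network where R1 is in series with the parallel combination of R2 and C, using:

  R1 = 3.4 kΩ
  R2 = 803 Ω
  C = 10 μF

Step 1 — Angular frequency: ω = 2π·f = 2π·1000 = 6283 rad/s.
Step 2 — Component impedances:
  R1: Z = R = 3400 Ω
  R2: Z = R = 803 Ω
  C: Z = 1/(jωC) = -j/(ω·C) = 0 - j15.92 Ω
Step 3 — Parallel branch: R2 || C = 1/(1/R2 + 1/C) = 0.3153 - j15.91 Ω.
Step 4 — Series with R1: Z_total = R1 + (R2 || C) = 3400 - j15.91 Ω = 3400∠-0.3° Ω.
Step 5 — Power factor: PF = cos(φ) = Re(Z)/|Z| = 3400/3400 = 1.
Step 6 — Type: Im(Z) = -15.91 ⇒ leading (phase φ = -0.3°).

PF = 1 (leading, φ = -0.3°)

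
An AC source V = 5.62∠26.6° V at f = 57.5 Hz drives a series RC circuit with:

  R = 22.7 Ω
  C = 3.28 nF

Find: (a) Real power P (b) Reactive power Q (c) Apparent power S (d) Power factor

Step 1 — Angular frequency: ω = 2π·f = 2π·57.5 = 361.3 rad/s.
Step 2 — Component impedances:
  R: Z = R = 22.7 Ω
  C: Z = 1/(jωC) = -j/(ω·C) = 0 - j8.439e+05 Ω
Step 3 — Series combination: Z_total = R + C = 22.7 - j8.439e+05 Ω = 8.439e+05∠-90.0° Ω.
Step 4 — Source phasor: V = 5.62∠26.6° V = 5.025 + j2.516 V.
Step 5 — Current: I = V / Z = -2.982e-06 + j5.955e-06 A = 6.66e-06∠116.6° A.
Step 6 — Complex power: S = V·I* = 1.007e-09 - j3.743e-05 VA.
Step 7 — Real power: P = Re(S) = 1.007e-09 W.
Step 8 — Reactive power: Q = Im(S) = -3.743e-05 VAR.
Step 9 — Apparent power: |S| = 3.743e-05 VA.
Step 10 — Power factor: PF = P/|S| = 2.69e-05 (leading).

(a) P = 1.007e-09 W  (b) Q = -3.743e-05 VAR  (c) S = 3.743e-05 VA  (d) PF = 2.69e-05 (leading)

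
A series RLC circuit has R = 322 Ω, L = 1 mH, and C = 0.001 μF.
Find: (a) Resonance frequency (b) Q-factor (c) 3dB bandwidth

Step 1 — Resonance condition Im(Z)=0 gives ω₀ = 1/√(LC).
Step 2 — ω₀ = 1/√(0.001·1e-09) = 1e+06 rad/s.
Step 3 — f₀ = ω₀/(2π) = 1.592e+05 Hz.
Step 4 — Series Q: Q = ω₀L/R = 1e+06·0.001/322 = 3.106.
Step 5 — 3dB bandwidth: Δω = ω₀/Q = 3.22e+05 rad/s; BW = Δω/(2π) = 5.125e+04 Hz.

(a) f₀ = 1.592e+05 Hz  (b) Q = 3.106  (c) BW = 5.125e+04 Hz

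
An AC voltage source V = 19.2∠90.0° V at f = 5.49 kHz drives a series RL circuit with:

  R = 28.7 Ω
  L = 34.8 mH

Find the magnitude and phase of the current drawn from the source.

Step 1 — Angular frequency: ω = 2π·f = 2π·5490 = 3.449e+04 rad/s.
Step 2 — Component impedances:
  R: Z = R = 28.7 Ω
  L: Z = jωL = j·3.449e+04·0.0348 = 0 + j1200 Ω
Step 3 — Series combination: Z_total = R + L = 28.7 + j1200 Ω = 1201∠88.6° Ω.
Step 4 — Source phasor: V = 19.2∠90.0° V = 0 + j19.2 V.
Step 5 — Ohm's law: I = V / Z_total = (0 + j19.2) / (28.7 + j1200) = 0.01599 + j0.0003822 A.
Step 6 — Convert to polar: |I| = 0.01599 A, ∠I = 1.4°.

I = 0.01599∠1.4° A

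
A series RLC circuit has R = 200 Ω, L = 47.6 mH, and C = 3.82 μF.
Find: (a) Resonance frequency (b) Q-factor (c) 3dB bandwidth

Step 1 — Resonance: ω₀ = 1/√(LC) = 1/√(0.0476·3.82e-06) = 2345 rad/s.
Step 2 — f₀ = ω₀/(2π) = 373.2 Hz.
Step 3 — Series Q: Q = ω₀L/R = 2345·0.0476/200 = 0.5581.
Step 4 — Bandwidth: Δω = ω₀/Q = 4202 rad/s; BW = Δω/(2π) = 668.7 Hz.

(a) f₀ = 373.2 Hz  (b) Q = 0.5581  (c) BW = 668.7 Hz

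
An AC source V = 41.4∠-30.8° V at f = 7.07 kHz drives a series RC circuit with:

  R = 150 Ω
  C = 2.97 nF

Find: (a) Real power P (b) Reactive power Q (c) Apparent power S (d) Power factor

Step 1 — Angular frequency: ω = 2π·f = 2π·7070 = 4.442e+04 rad/s.
Step 2 — Component impedances:
  R: Z = R = 150 Ω
  C: Z = 1/(jωC) = -j/(ω·C) = 0 - j7580 Ω
Step 3 — Series combination: Z_total = R + C = 150 - j7580 Ω = 7581∠-88.9° Ω.
Step 4 — Source phasor: V = 41.4∠-30.8° V = 35.56 - j21.2 V.
Step 5 — Current: I = V / Z = 0.002889 + j0.004635 A = 0.005461∠58.1° A.
Step 6 — Complex power: S = V·I* = 0.004473 - j0.226 VA.
Step 7 — Real power: P = Re(S) = 0.004473 W.
Step 8 — Reactive power: Q = Im(S) = -0.226 VAR.
Step 9 — Apparent power: |S| = 0.2261 VA.
Step 10 — Power factor: PF = P/|S| = 0.01979 (leading).

(a) P = 0.004473 W  (b) Q = -0.226 VAR  (c) S = 0.2261 VA  (d) PF = 0.01979 (leading)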